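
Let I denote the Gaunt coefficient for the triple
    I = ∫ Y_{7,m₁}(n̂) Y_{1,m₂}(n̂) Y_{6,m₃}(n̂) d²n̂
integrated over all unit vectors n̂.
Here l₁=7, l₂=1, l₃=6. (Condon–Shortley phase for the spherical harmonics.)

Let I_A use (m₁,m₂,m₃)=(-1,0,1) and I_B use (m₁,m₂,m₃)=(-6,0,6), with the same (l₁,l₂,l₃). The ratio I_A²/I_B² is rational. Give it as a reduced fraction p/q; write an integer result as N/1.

48/13

Same 7,1,6: normalisation and zero-m 3j drop out of the ratio.
A: Δ: 2! 12! 0! / 15! → 1/1365; sum: t=1:−1/604800 = -1/604800; 3j²(7 1 6; -1 0 1) = Δ·Π!·Σ² = 16/455  (sign +1)
B: Δ: 2! 12! 0! / 15! → 1/1365; sum: t=1:−1/479001600 = -1/479001600; 3j²(7 1 6; -6 0 6) = Δ·Π!·Σ² = 1/105  (sign -1)
I_A²/I_B² = (16/455)/(1/105) = 48/13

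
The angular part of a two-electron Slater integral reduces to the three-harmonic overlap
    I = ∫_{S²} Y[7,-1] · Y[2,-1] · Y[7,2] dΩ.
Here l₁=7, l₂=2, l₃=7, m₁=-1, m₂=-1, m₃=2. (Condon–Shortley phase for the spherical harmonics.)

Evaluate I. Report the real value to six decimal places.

m-sum 0 ✓  L=16 even ✓  5≤7≤9 ✓
Π(2lᵢ+1) = 15×5×15 = 1125
triangle coeff Δ(7,2,7) = 1/185640
Σ_t [0,2]: t=0:+1/2419200 t=1:−1/518400 t=2:+1/2419200 = -1/907200
(3j)²=56/3315 [(7 2 7; 0 0 0)], sign=+1
Σ_t [0,1]: t=0:+1/1935360 t=1:−1/1209600 = -1/3225600
(3j)²=243/61880 [(7 2 7; -1 -1 2)], sign=+1
⇒ 4πI² = 3645/48841
I = (+1)√(3645/48841/(4π)) = 0.07706400

0.077064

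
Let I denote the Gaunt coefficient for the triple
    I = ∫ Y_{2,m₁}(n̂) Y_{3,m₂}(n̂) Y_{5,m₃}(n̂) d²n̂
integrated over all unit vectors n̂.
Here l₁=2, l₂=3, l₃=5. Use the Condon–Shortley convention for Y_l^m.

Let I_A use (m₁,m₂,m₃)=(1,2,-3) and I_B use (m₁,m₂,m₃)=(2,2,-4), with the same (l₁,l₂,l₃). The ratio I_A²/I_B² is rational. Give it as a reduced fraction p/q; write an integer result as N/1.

l's match ⇒ only the (l;m) 3-j factors differ between A and B.
A: triangle coeff Δ(2,3,5) = 1/2310; Σ_t [0,0]: t=0:+1/720 = 1/720; (3j)²=8/165 [(2 3 5; 1 2 -3)], sign=+1
B: triangle coeff Δ(2,3,5) = 1/2310; Σ_t [0,0]: t=0:+1/2880 = 1/2880; (3j)²=3/55 [(2 3 5; 2 2 -4)], sign=-1
I_A²/I_B² = (8/165)/(3/55) = 8/9

8/9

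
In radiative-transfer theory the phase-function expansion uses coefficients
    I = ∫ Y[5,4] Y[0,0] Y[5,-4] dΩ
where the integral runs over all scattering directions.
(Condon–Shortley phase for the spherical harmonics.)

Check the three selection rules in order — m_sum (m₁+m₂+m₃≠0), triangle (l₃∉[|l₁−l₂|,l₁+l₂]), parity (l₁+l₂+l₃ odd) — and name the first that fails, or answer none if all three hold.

none

m₁+m₂+m₃ = 4 + 0 − 4 = 0  ✓
triangle: |5−0|=5 ≤ l₃=5 ≤ 5+0=5  ✓
parity: l₁+l₂+l₃ = 10 is even  ✓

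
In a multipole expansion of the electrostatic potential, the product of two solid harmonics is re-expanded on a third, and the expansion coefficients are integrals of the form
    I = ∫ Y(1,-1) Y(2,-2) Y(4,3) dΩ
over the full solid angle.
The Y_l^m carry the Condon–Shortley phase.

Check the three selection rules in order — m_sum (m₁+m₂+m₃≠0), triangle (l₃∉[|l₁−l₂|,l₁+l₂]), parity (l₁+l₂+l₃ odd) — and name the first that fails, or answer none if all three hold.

azimuthal sum: -1 − 2 + 3 = 0  ✓
1 ≤ 4 ≤ 3 (triangle on l)  ✗
L = 1 + 2 + 4 = 7 (odd)

triangle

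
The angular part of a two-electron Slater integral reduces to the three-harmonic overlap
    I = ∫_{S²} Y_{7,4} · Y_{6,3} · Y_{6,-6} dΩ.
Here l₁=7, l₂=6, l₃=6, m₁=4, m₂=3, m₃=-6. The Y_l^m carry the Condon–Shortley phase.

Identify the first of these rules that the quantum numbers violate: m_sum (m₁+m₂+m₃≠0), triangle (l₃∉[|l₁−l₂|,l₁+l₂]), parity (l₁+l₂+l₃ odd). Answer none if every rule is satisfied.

m₁+m₂+m₃ = 4 + 3 − 6 = 1  ✗
triangle: |7−6|=1 ≤ l₃=6 ≤ 7+6=13
parity: l₁+l₂+l₃ = 19 is odd

m_sum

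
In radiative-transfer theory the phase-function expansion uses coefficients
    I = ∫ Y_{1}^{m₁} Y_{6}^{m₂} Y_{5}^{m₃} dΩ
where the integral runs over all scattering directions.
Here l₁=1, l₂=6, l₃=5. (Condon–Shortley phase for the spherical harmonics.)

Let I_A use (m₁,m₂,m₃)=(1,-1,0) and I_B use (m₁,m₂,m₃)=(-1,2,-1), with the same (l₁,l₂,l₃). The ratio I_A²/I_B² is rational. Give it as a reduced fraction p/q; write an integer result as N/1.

3/4

Shared (l₁,l₂,l₃)=(1,6,5): N and (l;000)² cancel in I_A²/I_B².
A: Δ = 2!·0!·10!/13! = 1/858; Racah Σ t=0..0: t=0:+1/28800 = 1/28800; ⇒ 3j(1 6 5; 1 -1 0)² = 7/286, sgn -1
B: Δ = 2!·0!·10!/13! = 1/858; Racah Σ t=2..2: t=2:+1/34560 = 1/34560; ⇒ 3j(1 6 5; -1 2 -1)² = 14/429, sgn +1
I_A²/I_B² = (7/286)/(14/429) = 3/4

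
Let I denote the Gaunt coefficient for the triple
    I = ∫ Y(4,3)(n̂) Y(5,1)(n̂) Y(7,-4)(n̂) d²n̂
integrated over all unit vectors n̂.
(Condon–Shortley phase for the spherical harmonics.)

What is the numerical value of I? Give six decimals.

-0.069211

Rules hold: Σm=0, L=16 even, 1≤7≤9.
N = 9·11·15 = 1485
Δ = 2!·6!·8!/17! = 1/6126120
Racah Σ t=0..2: t=0:+1/69120 t=1:−1/20736 t=2:+1/69120 = -1/51840
⇒ 3j(4 5 7; 0 0 0)² = 280/21879, sgn +1
Racah Σ t=0..1: t=0:+1/345600 t=1:−1/518400 = 1/1036800
⇒ 3j(4 5 7; 3 1 -4)² = 7/2210, sgn -1
4πI² = N·(3j₀)²·(3jₘ)² = 2940/48841
I = -1·√(0.0601953/4π) = -0.06921121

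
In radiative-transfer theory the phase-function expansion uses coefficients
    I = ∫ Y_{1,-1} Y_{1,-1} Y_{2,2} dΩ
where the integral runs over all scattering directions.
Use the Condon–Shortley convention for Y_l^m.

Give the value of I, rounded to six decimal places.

Rules hold: Σm=0, L=4 even, 0≤2≤2.
N = 3·3·5 = 45
Δ = 0!·2!·2!/5! = 1/30
Racah Σ t=0..0: t=0:+1/1 = 1/1
⇒ 3j(1 1 2; 0 0 0)² = 2/15, sgn +1
Racah Σ t=0..0: t=0:+1/4 = 1/4
⇒ 3j(1 1 2; -1 -1 2)² = 1/5, sgn +1
4πI² = N·(3j₀)²·(3jₘ)² = 6/5
I = +1·√(1.2/4π) = 0.30901936

0.309019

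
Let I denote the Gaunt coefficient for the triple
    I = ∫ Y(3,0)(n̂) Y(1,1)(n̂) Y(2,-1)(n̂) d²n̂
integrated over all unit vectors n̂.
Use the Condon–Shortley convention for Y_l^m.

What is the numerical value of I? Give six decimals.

0.143048

Rules hold: Σm=0, L=6 even, 2≤2≤4.
N = 7·3·5 = 105
Δ = 2!·4!·0!/7! = 1/105
Racah Σ t=1..1: t=1:−1/4 = -1/4
⇒ 3j(3 1 2; 0 0 0)² = 3/35, sgn -1
Racah Σ t=2..2: t=2:+1/12 = 1/12
⇒ 3j(3 1 2; 0 1 -1)² = 1/35, sgn -1
4πI² = N·(3j₀)²·(3jₘ)² = 9/35
I = +1·√(0.257143/4π) = 0.14304817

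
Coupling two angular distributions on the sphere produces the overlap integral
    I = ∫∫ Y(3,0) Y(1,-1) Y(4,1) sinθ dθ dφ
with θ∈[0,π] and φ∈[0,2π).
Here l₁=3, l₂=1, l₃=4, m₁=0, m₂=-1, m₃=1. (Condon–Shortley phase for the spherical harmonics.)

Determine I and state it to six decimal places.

-0.194664

m-sum 0 ✓  L=8 even ✓  2≤4≤4 ✓
Π(2lᵢ+1) = 7×3×9 = 189
triangle coeff Δ(3,1,4) = 1/252
Σ_t [0,0]: t=0:+1/36 = 1/36
(3j)²=4/63 [(3 1 4; 0 0 0)], sign=+1
Σ_t [0,0]: t=0:+1/72 = 1/72
(3j)²=5/126 [(3 1 4; 0 -1 1)], sign=-1
⇒ 4πI² = 10/21
I = (-1)√(10/21/(4π)) = -0.19466390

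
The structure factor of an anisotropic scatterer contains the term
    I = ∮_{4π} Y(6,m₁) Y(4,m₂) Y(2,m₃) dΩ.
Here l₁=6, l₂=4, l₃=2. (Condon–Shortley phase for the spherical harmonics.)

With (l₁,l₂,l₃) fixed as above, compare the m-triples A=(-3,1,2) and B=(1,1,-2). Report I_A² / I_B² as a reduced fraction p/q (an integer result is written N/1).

18/5

Shared (l₁,l₂,l₃)=(6,4,2): N and (l;000)² cancel in I_A²/I_B².
A: Δ = 8!·4!·0!/13! = 1/6435; Racah Σ t=5..5: t=5:−1/17280 = -1/17280; ⇒ 3j(6 4 2; -3 1 2)² = 14/715, sgn -1
B: Δ = 8!·4!·0!/13! = 1/6435; Racah Σ t=5..5: t=5:−1/17280 = -1/17280; ⇒ 3j(6 4 2; 1 1 -2)² = 7/1287, sgn -1
I_A²/I_B² = (14/715)/(7/1287) = 18/5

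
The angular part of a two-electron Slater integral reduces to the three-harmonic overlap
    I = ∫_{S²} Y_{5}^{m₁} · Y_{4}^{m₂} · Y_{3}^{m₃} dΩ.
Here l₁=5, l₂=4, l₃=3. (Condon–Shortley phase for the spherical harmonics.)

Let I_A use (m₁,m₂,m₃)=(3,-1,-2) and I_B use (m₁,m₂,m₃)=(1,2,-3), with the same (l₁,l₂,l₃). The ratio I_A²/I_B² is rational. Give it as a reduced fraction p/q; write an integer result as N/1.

14/225

Same 5,4,3: normalisation and zero-m 3j drop out of the ratio.
A: Δ: 6! 4! 2! / 13! → 1/180180; sum: t=1:−1/1440 t=2:+1/1152 = 1/5760; 3j²(5 4 3; 3 -1 -2) = Δ·Π!·Σ² = 1/858  (sign -1)
B: Δ: 6! 4! 2! / 13! → 1/180180; sum: t=4:+1/2304 = 1/2304; 3j²(5 4 3; 1 2 -3) = Δ·Π!·Σ² = 75/4004  (sign +1)
I_A²/I_B² = (1/858)/(75/4004) = 14/225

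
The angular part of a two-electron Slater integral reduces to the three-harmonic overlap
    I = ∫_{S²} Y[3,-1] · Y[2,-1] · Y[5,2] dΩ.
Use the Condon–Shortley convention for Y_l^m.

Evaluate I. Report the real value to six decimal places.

Rules hold: Σm=0, L=10 even, 1≤5≤5.
N = 7·5·11 = 385
Δ = 0!·6!·4!/11! = 1/2310
Racah Σ t=0..0: t=0:+1/144 = 1/144
⇒ 3j(3 2 5; 0 0 0)² = 10/231, sgn -1
Racah Σ t=0..0: t=0:+1/288 = 1/288
⇒ 3j(3 2 5; -1 -1 2)² = 1/22, sgn -1
4πI² = N·(3j₀)²·(3jₘ)² = 25/33
I = +1·√(0.757576/4π) = 0.24553200

0.245532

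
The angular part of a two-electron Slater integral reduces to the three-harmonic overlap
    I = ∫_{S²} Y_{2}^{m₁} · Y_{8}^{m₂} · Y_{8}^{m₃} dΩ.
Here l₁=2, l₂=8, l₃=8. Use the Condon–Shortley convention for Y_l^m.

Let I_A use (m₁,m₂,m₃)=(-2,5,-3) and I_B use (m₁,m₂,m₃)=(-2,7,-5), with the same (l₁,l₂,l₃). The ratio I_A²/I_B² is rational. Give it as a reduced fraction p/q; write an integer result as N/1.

Same 2,8,8: normalisation and zero-m 3j drop out of the ratio.
A: Δ: 2! 2! 14! / 19! → 1/348840; sum: t=2:+1/958003200 = 1/958003200; 3j²(2 8 8; -2 5 -3) = Δ·Π!·Σ² = 13/969  (sign -1)
B: Δ: 2! 2! 14! / 19! → 1/348840; sum: t=2:+1/24908083200 = 1/24908083200; 3j²(2 8 8; -2 7 -5) = Δ·Π!·Σ² = 7/1292  (sign -1)
I_A²/I_B² = (13/969)/(7/1292) = 52/21

52/21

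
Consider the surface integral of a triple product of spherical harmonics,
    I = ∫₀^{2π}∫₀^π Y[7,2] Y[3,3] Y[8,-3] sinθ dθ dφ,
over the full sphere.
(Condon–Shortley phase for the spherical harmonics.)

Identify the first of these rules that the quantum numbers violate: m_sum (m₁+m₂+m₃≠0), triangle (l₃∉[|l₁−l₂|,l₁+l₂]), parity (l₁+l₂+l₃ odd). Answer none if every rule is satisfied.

Σmᵢ = 2  ✗
l₃∈[|l₁−l₂|,l₁+l₂]=[4,10], have l₃=8
Σlᵢ = 18 ⇒ even

m_sum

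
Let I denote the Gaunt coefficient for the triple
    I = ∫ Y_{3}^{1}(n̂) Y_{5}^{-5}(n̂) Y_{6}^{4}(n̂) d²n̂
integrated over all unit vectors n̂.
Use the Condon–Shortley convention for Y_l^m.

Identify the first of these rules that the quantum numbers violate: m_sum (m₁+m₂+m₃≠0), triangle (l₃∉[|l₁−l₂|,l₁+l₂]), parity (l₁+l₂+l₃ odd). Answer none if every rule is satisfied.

m₁+m₂+m₃ = 1 − 5 + 4 = 0  ✓
triangle: |3−5|=2 ≤ l₃=6 ≤ 3+5=8  ✓
parity: l₁+l₂+l₃ = 14 is even  ✓

none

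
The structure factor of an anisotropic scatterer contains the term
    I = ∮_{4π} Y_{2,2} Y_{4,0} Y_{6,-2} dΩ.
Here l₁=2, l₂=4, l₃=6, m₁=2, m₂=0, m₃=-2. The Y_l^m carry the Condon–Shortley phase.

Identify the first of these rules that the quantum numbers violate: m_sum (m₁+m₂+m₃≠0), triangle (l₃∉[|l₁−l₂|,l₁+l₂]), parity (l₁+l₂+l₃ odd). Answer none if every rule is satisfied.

m₁+m₂+m₃ = 2 + 0 − 2 = 0  ✓
triangle: |2−4|=2 ≤ l₃=6 ≤ 2+4=6  ✓
parity: l₁+l₂+l₃ = 12 is even  ✓

none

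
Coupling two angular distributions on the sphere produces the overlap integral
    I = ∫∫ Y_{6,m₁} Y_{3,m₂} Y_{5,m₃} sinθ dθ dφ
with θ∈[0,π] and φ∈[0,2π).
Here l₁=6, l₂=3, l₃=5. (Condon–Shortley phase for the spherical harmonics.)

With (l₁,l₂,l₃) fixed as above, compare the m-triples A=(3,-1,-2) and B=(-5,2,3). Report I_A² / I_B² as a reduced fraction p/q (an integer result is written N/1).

l's match ⇒ only the (l;m) 3-j factors differ between A and B.
A: triangle coeff Δ(6,3,5) = 1/675675; Σ_t [0,2]: t=0:+1/34560 t=1:−1/8640 t=2:+1/40320 = -1/16128; (3j)²=18/1001 [(6 3 5; 3 -1 -2)], sign=+1
B: triangle coeff Δ(6,3,5) = 1/675675; Σ_t [3,4]: t=3:−1/483840 t=4:+1/120960 = 1/161280; (3j)²=2/91 [(6 3 5; -5 2 3)], sign=+1
I_A²/I_B² = (18/1001)/(2/91) = 9/11

9/11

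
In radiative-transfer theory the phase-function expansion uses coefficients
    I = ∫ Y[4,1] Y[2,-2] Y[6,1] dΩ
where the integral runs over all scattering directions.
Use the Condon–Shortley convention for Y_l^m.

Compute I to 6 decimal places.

Checks pass: Σm=0; 12 even; l₃=6∈[2,6].
(2·4+1)(2·2+1)(2·6+1) = 585
Δ: 0! 8! 4! / 13! → 1/6435
sum: t=0:+1/2304 = 1/2304
3j²(4 2 6; 0 0 0) = Δ·Π!·Σ² = 5/143  (sign +1)
sum: t=0:+1/17280 = 1/17280
3j²(4 2 6; 1 -2 1) = Δ·Π!·Σ² = 7/1287  (sign -1)
combine: 4πI² = 585·5/143·7/1287 = 175/1573
take √, sign -1: I = -0.09409136

-0.094091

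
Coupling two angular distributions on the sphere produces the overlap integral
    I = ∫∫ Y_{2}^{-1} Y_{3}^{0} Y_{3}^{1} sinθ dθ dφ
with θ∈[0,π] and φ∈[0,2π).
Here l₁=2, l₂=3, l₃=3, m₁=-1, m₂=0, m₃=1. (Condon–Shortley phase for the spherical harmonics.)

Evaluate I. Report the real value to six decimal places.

Checks pass: Σm=0; 8 even; l₃=3∈[1,5].
(2·2+1)(2·3+1)(2·3+1) = 245
Δ: 2! 2! 4! / 9! → 1/3780
sum: t=0:+1/24 t=1:−1/4 t=2:+1/24 = -1/6
3j²(2 3 3; 0 0 0) = Δ·Π!·Σ² = 4/105  (sign +1)
sum: t=1:−1/8 t=2:+1/12 = -1/24
3j²(2 3 3; -1 0 1) = Δ·Π!·Σ² = 1/210  (sign -1)
combine: 4πI² = 245·4/105·1/210 = 2/45
take √, sign -1: I = -0.05947080

-0.059471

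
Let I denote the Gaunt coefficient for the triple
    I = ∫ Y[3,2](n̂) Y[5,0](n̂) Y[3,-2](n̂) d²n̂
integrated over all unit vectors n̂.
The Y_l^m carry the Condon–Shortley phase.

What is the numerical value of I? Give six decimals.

L=11 odd ⇒ parity kills the (l;000) factor ⇒ I = 0

0.000000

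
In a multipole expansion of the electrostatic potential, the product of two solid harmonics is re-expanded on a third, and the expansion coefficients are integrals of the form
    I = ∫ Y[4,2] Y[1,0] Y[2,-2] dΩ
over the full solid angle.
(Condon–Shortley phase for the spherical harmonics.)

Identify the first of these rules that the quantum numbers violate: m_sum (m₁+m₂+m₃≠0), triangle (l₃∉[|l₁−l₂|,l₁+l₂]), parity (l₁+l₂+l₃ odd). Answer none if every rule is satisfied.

triangle

azimuthal sum: 2 + 0 − 2 = 0  ✓
3 ≤ 2 ≤ 5 (triangle on l)  ✗
L = 4 + 1 + 2 = 7 (odd)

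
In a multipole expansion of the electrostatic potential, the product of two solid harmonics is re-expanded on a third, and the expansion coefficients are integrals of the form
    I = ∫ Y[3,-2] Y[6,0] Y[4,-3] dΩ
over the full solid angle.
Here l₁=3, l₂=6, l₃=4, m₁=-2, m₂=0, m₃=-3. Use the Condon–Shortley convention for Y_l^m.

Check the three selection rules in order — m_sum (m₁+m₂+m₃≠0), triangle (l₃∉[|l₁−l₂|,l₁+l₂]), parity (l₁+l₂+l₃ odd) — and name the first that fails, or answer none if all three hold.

m_sum

m₁+m₂+m₃ = -2 + 0 − 3 = -5  ✗
triangle: |3−6|=3 ≤ l₃=4 ≤ 3+6=9
parity: l₁+l₂+l₃ = 13 is odd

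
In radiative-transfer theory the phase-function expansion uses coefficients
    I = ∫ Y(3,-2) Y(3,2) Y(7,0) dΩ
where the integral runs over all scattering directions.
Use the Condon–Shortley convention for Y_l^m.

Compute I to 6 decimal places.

|3−3|≤7≤3+3 violated ⇒ I = 0

0.000000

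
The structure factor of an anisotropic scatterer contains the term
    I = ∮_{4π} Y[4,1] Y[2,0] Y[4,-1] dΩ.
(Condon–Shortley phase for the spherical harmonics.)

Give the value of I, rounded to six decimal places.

-0.139264

m-sum 0 ✓  L=10 even ✓  2≤4≤6 ✓
Π(2lᵢ+1) = 9×5×9 = 405
triangle coeff Δ(4,2,4) = 1/13860
Σ_t [0,2]: t=0:+1/192 t=1:−1/36 t=2:+1/192 = -5/288
(3j)²=20/693 [(4 2 4; 0 0 0)], sign=-1
Σ_t [0,2]: t=0:+1/144 t=1:−1/48 t=2:+1/480 = -17/1440
(3j)²=289/13860 [(4 2 4; 1 0 -1)], sign=+1
⇒ 4πI² = 1445/5929
I = (-1)√(1445/5929/(4π)) = -0.13926381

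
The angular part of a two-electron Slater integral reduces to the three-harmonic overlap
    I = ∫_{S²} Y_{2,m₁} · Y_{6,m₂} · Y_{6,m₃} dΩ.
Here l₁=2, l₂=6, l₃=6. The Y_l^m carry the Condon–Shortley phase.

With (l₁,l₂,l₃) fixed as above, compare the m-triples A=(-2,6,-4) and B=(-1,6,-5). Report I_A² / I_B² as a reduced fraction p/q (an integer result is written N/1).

2/11

Shared (l₁,l₂,l₃)=(2,6,6): N and (l;000)² cancel in I_A²/I_B².
A: Δ = 2!·2!·10!/15! = 1/90090; Racah Σ t=2..2: t=2:+1/14515200 = 1/14515200; ⇒ 3j(2 6 6; -2 6 -4)² = 2/455, sgn +1
B: Δ = 2!·2!·10!/15! = 1/90090; Racah Σ t=2..2: t=2:+1/7257600 = 1/7257600; ⇒ 3j(2 6 6; -1 6 -5)² = 11/455, sgn -1
I_A²/I_B² = (2/455)/(11/455) = 2/11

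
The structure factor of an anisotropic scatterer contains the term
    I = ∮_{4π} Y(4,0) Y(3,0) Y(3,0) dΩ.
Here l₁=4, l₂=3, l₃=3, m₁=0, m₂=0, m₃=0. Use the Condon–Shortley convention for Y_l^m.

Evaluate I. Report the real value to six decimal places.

0.153870

Checks pass: Σm=0; 10 even; l₃=3∈[1,7].
(2·4+1)(2·3+1)(2·3+1) = 441
Δ: 4! 4! 2! / 11! → 1/34650
sum: t=1:−1/72 t=2:+1/16 t=3:−1/72 = 5/144
3j²(4 3 3; 0 0 0) = Δ·Π!·Σ² = 2/77  (sign -1)
(m-triple is (0,0,0) — same symbol as above.)
combine: 4πI² = 441·2/77·2/77 = 36/121
take √, sign +1: I = 0.15386989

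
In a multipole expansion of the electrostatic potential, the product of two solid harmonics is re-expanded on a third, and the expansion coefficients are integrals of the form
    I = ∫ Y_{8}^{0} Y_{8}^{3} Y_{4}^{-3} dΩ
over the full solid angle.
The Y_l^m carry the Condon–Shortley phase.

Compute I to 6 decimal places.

0.083505

m-sum 0 ✓  L=20 even ✓  0≤4≤16 ✓
Π(2lᵢ+1) = 17×17×9 = 2601
triangle coeff Δ(8,8,4) = 1/185175900
Σ_t [4,8]: t=4:+1/557383680 t=5:−1/21772800 t=6:+1/8294400 t=7:−1/21772800 t=8:+1/557383680 = 1/30965760
(3j)²=36/4199 [(8 8 4; 0 0 0)], sign=+1
Σ_t [7,8]: t=7:−1/87091200 t=8:+1/139345920 = -1/232243200
(3j)²=33/8398 [(8 8 4; 0 3 -3)], sign=+1
⇒ 4πI² = 5346/61009
I = (+1)√(5346/61009/(4π)) = 0.08350502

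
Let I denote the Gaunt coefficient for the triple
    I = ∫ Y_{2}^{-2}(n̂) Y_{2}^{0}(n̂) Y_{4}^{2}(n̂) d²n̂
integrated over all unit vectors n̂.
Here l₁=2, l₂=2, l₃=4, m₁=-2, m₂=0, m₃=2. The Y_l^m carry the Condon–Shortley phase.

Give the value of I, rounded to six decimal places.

Rules hold: Σm=0, L=8 even, 0≤4≤4.
N = 5·5·9 = 225
Δ = 0!·4!·4!/9! = 1/630
Racah Σ t=0..0: t=0:+1/16 = 1/16
⇒ 3j(2 2 4; 0 0 0)² = 2/35, sgn +1
Racah Σ t=0..0: t=0:+1/96 = 1/96
⇒ 3j(2 2 4; -2 0 2)² = 1/42, sgn +1
4πI² = N·(3j₀)²·(3jₘ)² = 15/49
I = +1·√(0.306122/4π) = 0.15607835

0.156078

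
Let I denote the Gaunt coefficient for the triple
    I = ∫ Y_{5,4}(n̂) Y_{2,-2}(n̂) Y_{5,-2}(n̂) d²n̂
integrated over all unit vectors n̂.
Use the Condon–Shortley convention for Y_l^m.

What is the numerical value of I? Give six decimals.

Checks pass: Σm=0; 12 even; l₃=5∈[3,7].
(2·5+1)(2·2+1)(2·5+1) = 605
Δ: 2! 8! 2! / 13! → 1/38610
sum: t=0:+1/2880 t=1:−1/576 t=2:+1/2880 = -1/960
3j²(5 2 5; 0 0 0) = Δ·Π!·Σ² = 10/429  (sign +1)
sum: t=0:+1/20160 = 1/20160
3j²(5 2 5; 4 -2 -2) = Δ·Π!·Σ² = 12/715  (sign -1)
combine: 4πI² = 605·10/429·12/715 = 40/169
take √, sign -1: I = -0.13724032

-0.137240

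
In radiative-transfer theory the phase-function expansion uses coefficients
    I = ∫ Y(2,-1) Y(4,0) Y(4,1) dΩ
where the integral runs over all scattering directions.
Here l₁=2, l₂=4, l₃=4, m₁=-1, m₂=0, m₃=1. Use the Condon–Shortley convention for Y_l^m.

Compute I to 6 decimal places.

-0.044869

Rules hold: Σm=0, L=10 even, 2≤4≤6.
N = 5·9·9 = 405
Δ = 2!·2!·6!/11! = 1/13860
Racah Σ t=0..2: t=0:+1/192 t=1:−1/36 t=2:+1/192 = -5/288
⇒ 3j(2 4 4; 0 0 0)² = 20/693, sgn -1
Racah Σ t=1..2: t=1:−1/72 t=2:+1/96 = -1/288
⇒ 3j(2 4 4; -1 0 1)² = 1/462, sgn +1
4πI² = N·(3j₀)²·(3jₘ)² = 150/5929
I = -1·√(0.0252994/4π) = -0.04486937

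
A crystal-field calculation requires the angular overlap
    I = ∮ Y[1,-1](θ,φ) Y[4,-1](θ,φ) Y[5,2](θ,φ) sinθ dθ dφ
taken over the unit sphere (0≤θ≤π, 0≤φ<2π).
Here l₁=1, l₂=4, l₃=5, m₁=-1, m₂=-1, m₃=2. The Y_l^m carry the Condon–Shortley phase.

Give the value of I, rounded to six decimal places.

m-sum 0 ✓  L=10 even ✓  3≤5≤5 ✓
Π(2lᵢ+1) = 3×9×11 = 297
triangle coeff Δ(1,4,5) = 1/495
Σ_t [0,0]: t=0:+1/576 = 1/576
(3j)²=5/99 [(1 4 5; 0 0 0)], sign=-1
Σ_t [0,0]: t=0:+1/1440 = 1/1440
(3j)²=7/165 [(1 4 5; -1 -1 2)], sign=-1
⇒ 4πI² = 7/11
I = (+1)√(7/11/(4π)) = 0.22503380

0.225034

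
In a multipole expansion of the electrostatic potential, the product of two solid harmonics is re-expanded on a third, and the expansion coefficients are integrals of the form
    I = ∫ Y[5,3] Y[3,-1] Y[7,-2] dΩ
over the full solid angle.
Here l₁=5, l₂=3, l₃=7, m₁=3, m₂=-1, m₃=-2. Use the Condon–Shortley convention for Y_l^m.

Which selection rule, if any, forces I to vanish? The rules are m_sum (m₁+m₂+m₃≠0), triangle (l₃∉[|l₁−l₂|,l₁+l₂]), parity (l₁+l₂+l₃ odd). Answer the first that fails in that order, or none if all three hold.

parity

Σmᵢ = 0  ✓
l₃∈[|l₁−l₂|,l₁+l₂]=[2,8], have l₃=7  ✓
Σlᵢ = 15 ⇒ odd  ✗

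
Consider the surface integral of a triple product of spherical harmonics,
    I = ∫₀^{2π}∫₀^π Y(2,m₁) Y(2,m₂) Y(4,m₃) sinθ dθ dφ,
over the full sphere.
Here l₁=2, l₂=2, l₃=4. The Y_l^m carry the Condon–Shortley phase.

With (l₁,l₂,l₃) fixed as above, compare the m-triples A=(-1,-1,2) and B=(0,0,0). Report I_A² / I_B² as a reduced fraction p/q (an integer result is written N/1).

10/9

Same 2,2,4: normalisation and zero-m 3j drop out of the ratio.
A: Δ: 0! 4! 4! / 9! → 1/630; sum: t=0:+1/36 = 1/36; 3j²(2 2 4; -1 -1 2) = Δ·Π!·Σ² = 4/63  (sign +1)
B: Δ: 0! 4! 4! / 9! → 1/630; sum: t=0:+1/16 = 1/16; 3j²(2 2 4; 0 0 0) = Δ·Π!·Σ² = 2/35  (sign +1)
I_A²/I_B² = (4/63)/(2/35) = 10/9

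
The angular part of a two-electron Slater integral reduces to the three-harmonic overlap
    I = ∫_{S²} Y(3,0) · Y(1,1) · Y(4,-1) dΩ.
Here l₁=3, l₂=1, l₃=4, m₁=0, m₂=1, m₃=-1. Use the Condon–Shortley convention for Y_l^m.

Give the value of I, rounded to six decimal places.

m-sum 0 ✓  L=8 even ✓  2≤4≤4 ✓
Π(2lᵢ+1) = 7×3×9 = 189
triangle coeff Δ(3,1,4) = 1/252
Σ_t [0,0]: t=0:+1/36 = 1/36
(3j)²=4/63 [(3 1 4; 0 0 0)], sign=+1
Σ_t [0,0]: t=0:+1/72 = 1/72
(3j)²=5/126 [(3 1 4; 0 1 -1)], sign=-1
⇒ 4πI² = 10/21
I = (-1)√(10/21/(4π)) = -0.19466390

-0.194664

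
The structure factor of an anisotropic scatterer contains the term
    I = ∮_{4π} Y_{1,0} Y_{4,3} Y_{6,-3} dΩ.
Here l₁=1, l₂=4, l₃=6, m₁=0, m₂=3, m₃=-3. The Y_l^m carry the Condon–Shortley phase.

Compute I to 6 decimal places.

triangle: need 3≤l₃≤5, have 6; I=0

0.000000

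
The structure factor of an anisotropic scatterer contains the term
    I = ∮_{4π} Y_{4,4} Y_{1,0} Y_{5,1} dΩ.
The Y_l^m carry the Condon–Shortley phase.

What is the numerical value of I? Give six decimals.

Σmᵢ = 5 ≠ 0, so the φ-integral vanishes; I = 0

0.000000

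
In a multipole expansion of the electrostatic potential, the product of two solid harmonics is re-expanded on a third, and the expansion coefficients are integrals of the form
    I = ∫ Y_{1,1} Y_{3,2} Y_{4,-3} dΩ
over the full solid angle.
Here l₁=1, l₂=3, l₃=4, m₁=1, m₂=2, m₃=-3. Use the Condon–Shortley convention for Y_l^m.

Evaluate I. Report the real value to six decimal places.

-0.282095

Checks pass: Σm=0; 8 even; l₃=4∈[2,4].
(2·1+1)(2·3+1)(2·4+1) = 189
Δ: 0! 2! 6! / 9! → 1/252
sum: t=0:+1/36 = 1/36
3j²(1 3 4; 0 0 0) = Δ·Π!·Σ² = 4/63  (sign +1)
sum: t=0:+1/240 = 1/240
3j²(1 3 4; 1 2 -3) = Δ·Π!·Σ² = 1/12  (sign -1)
combine: 4πI² = 189·4/63·1/12 = 1/1
take √, sign -1: I = -0.28209479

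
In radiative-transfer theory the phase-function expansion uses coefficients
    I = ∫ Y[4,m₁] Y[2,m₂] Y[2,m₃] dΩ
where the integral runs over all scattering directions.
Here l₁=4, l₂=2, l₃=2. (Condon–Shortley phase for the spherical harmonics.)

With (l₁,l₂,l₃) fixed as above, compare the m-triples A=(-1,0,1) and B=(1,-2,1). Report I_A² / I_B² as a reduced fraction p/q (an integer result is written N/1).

6/1

Shared (l₁,l₂,l₃)=(4,2,2): N and (l;000)² cancel in I_A²/I_B².
A: Δ = 4!·4!·0!/9! = 1/630; Racah Σ t=2..2: t=2:+1/24 = 1/24; ⇒ 3j(4 2 2; -1 0 1)² = 1/21, sgn -1
B: Δ = 4!·4!·0!/9! = 1/630; Racah Σ t=0..0: t=0:+1/144 = 1/144; ⇒ 3j(4 2 2; 1 -2 1)² = 1/126, sgn -1
I_A²/I_B² = (1/21)/(1/126) = 6/1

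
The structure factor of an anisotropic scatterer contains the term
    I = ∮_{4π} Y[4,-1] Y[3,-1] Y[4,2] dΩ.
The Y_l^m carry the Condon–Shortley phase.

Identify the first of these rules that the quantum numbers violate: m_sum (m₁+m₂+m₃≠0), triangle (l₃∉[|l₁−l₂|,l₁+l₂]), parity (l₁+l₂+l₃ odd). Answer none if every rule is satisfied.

m₁+m₂+m₃ = -1 − 1 + 2 = 0  ✓
triangle: |4−3|=1 ≤ l₃=4 ≤ 4+3=7  ✓
parity: l₁+l₂+l₃ = 11 is odd  ✗

parity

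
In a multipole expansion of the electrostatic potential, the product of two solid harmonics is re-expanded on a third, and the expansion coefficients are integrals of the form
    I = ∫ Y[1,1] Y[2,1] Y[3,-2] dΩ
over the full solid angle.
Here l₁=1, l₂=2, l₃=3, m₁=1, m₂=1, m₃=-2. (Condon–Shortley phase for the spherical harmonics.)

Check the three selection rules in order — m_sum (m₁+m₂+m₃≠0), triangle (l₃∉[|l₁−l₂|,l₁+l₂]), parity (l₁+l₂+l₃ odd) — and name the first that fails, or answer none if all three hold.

none

m₁+m₂+m₃ = 1 + 1 − 2 = 0  ✓
triangle: |1−2|=1 ≤ l₃=3 ≤ 1+2=3  ✓
parity: l₁+l₂+l₃ = 6 is even  ✓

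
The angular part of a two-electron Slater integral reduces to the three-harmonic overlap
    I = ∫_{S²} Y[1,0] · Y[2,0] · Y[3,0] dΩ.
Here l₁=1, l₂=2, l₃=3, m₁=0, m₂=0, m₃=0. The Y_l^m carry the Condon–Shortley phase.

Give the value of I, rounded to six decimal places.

0.247767

Checks pass: Σm=0; 6 even; l₃=3∈[1,3].
(2·1+1)(2·2+1)(2·3+1) = 105
Δ: 0! 2! 4! / 7! → 1/105
sum: t=0:+1/4 = 1/4
3j²(1 2 3; 0 0 0) = Δ·Π!·Σ² = 3/35  (sign -1)
(m-triple is (0,0,0) — same symbol as above.)
combine: 4πI² = 105·3/35·3/35 = 27/35
take √, sign +1: I = 0.24776670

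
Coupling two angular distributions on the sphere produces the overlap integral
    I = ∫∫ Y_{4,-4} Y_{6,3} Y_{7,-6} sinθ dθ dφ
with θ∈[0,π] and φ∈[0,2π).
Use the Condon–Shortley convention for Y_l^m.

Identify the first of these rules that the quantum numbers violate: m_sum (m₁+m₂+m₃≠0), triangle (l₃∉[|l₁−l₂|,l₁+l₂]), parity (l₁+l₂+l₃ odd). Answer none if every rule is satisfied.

m_sum

Σmᵢ = -7  ✗
l₃∈[|l₁−l₂|,l₁+l₂]=[2,10], have l₃=7
Σlᵢ = 17 ⇒ odd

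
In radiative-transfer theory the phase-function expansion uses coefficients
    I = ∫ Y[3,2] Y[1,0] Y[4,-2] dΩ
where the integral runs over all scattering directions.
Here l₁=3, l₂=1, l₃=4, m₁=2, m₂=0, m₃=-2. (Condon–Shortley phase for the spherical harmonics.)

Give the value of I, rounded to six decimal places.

Rules hold: Σm=0, L=8 even, 2≤4≤4.
N = 7·3·9 = 189
Δ = 0!·6!·2!/9! = 1/252
Racah Σ t=0..0: t=0:+1/36 = 1/36
⇒ 3j(3 1 4; 0 0 0)² = 4/63, sgn +1
Racah Σ t=0..0: t=0:+1/120 = 1/120
⇒ 3j(3 1 4; 2 0 -2)² = 1/21, sgn +1
4πI² = N·(3j₀)²·(3jₘ)² = 4/7
I = +1·√(0.571429/4π) = 0.21324362

0.213244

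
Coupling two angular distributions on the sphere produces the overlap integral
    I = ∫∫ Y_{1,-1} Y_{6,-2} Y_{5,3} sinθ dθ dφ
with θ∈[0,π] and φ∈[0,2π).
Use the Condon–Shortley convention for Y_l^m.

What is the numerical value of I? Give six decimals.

0.100084

m-sum 0 ✓  L=12 even ✓  5≤5≤7 ✓
Π(2lᵢ+1) = 3×13×11 = 429
triangle coeff Δ(1,6,5) = 1/858
Σ_t [1,1]: t=1:−1/14400 = -1/14400
(3j)²=6/143 [(1 6 5; 0 0 0)], sign=+1
Σ_t [2,2]: t=2:+1/161280 = 1/161280
(3j)²=1/143 [(1 6 5; -1 -2 3)], sign=+1
⇒ 4πI² = 18/143
I = (+1)√(18/143/(4π)) = 0.10008369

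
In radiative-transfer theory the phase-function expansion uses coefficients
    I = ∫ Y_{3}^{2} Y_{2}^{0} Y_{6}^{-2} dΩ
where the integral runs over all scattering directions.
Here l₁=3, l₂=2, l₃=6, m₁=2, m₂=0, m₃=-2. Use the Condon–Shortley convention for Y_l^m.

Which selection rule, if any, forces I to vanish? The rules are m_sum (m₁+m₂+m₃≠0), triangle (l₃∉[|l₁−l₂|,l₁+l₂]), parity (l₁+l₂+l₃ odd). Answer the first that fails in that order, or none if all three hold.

triangle

m₁+m₂+m₃ = 2 + 0 − 2 = 0  ✓
triangle: |3−2|=1 ≤ l₃=6 ≤ 3+2=5  ✗
parity: l₁+l₂+l₃ = 11 is odd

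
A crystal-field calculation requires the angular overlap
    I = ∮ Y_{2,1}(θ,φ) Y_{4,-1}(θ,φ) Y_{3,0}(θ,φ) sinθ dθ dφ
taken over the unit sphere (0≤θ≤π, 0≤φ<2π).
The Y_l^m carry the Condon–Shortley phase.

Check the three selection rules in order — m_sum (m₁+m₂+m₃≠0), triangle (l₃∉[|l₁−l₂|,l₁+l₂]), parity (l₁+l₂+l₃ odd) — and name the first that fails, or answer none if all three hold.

parity

azimuthal sum: 1 − 1 + 0 = 0  ✓
2 ≤ 3 ≤ 6 (triangle on l)  ✓
L = 2 + 4 + 3 = 9 (odd)  ✗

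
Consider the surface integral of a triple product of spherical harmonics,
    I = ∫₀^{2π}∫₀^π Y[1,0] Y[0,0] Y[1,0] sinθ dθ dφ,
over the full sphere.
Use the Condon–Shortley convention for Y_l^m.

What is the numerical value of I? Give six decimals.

0.282095

Checks pass: Σm=0; 2 even; l₃=1∈[1,1].
(2·1+1)(2·0+1)(2·1+1) = 9
Δ: 0! 2! 0! / 3! → 1/3
sum: t=0:+1/1 = 1/1
3j²(1 0 1; 0 0 0) = Δ·Π!·Σ² = 1/3  (sign -1)
(m-triple is (0,0,0) — same symbol as above.)
combine: 4πI² = 9·1/3·1/3 = 1/1
take √, sign +1: I = 0.28209479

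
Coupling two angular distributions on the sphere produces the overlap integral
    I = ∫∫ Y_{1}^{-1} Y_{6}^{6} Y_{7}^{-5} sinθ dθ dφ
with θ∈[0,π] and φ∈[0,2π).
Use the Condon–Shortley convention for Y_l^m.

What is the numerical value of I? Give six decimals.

Checks pass: Σm=0; 14 even; l₃=7∈[5,7].
(2·1+1)(2·6+1)(2·7+1) = 585
Δ: 0! 2! 12! / 15! → 1/1365
sum: t=0:+1/518400 = 1/518400
3j²(1 6 7; 0 0 0) = Δ·Π!·Σ² = 7/195  (sign -1)
sum: t=0:+1/958003200 = 1/958003200
3j²(1 6 7; -1 6 -5) = Δ·Π!·Σ² = 1/1365  (sign +1)
combine: 4πI² = 585·7/195·1/1365 = 1/65
take √, sign -1: I = -0.03498955

-0.034990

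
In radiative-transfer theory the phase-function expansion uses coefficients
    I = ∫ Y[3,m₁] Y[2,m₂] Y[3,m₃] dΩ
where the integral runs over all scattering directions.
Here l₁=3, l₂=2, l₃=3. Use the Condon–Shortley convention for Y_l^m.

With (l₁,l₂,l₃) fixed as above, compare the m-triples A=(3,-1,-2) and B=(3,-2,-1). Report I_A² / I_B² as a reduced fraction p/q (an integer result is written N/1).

l's match ⇒ only the (l;m) 3-j factors differ between A and B.
A: triangle coeff Δ(3,2,3) = 1/3780; Σ_t [0,0]: t=0:+1/48 = 1/48; (3j)²=5/84 [(3 2 3; 3 -1 -2)], sign=-1
B: triangle coeff Δ(3,2,3) = 1/3780; Σ_t [0,0]: t=0:+1/96 = 1/96; (3j)²=1/42 [(3 2 3; 3 -2 -1)], sign=+1
I_A²/I_B² = (5/84)/(1/42) = 5/2

5/2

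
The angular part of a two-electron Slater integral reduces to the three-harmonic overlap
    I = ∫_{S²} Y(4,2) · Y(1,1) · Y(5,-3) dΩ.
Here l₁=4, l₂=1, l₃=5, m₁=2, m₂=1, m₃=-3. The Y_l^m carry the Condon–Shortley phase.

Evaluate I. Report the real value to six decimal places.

Checks pass: Σm=0; 10 even; l₃=5∈[3,5].
(2·4+1)(2·1+1)(2·5+1) = 297
Δ: 0! 8! 2! / 11! → 1/495
sum: t=0:+1/576 = 1/576
3j²(4 1 5; 0 0 0) = Δ·Π!·Σ² = 5/99  (sign -1)
sum: t=0:+1/2880 = 1/2880
3j²(4 1 5; 2 1 -3) = Δ·Π!·Σ² = 28/495  (sign +1)
combine: 4πI² = 297·5/99·28/495 = 28/33
take √, sign -1: I = -0.25984664

-0.259847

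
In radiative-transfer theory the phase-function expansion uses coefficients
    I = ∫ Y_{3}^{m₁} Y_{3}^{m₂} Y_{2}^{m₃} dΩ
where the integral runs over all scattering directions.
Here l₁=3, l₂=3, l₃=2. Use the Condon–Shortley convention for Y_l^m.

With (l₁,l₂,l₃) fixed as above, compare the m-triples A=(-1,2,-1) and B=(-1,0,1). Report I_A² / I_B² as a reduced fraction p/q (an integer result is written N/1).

15/2

Shared (l₁,l₂,l₃)=(3,3,2): N and (l;000)² cancel in I_A²/I_B².
A: Δ = 4!·2!·2!/9! = 1/3780; Racah Σ t=3..4: t=3:−1/12 t=4:+1/48 = -1/16; ⇒ 3j(3 3 2; -1 2 -1)² = 1/28, sgn +1
B: Δ = 4!·2!·2!/9! = 1/3780; Racah Σ t=2..3: t=2:+1/8 t=3:−1/12 = 1/24; ⇒ 3j(3 3 2; -1 0 1)² = 1/210, sgn -1
I_A²/I_B² = (1/28)/(1/210) = 15/2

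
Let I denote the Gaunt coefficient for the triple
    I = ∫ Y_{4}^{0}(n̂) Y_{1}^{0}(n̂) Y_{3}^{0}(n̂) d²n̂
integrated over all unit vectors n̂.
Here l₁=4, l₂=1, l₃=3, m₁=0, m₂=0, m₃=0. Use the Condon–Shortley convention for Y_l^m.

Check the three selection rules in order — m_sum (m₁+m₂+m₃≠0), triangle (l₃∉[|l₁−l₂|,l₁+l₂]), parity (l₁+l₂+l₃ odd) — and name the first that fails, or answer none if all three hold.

none

azimuthal sum: 0 + 0 + 0 = 0  ✓
3 ≤ 3 ≤ 5 (triangle on l)  ✓
L = 4 + 1 + 3 = 8 (even)  ✓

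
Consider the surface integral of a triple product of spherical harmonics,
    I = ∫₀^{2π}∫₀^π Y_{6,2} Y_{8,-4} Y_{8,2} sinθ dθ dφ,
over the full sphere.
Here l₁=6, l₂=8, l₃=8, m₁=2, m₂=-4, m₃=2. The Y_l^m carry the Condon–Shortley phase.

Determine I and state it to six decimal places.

Checks pass: Σm=0; 22 even; l₃=8∈[2,14].
(2·6+1)(2·8+1)(2·8+1) = 3757
Δ: 6! 6! 10! / 23! → 1/13742520792
sum: t=0:+1/41803776000 t=1:−1/435456000 t=2:+1/39813120 t=3:−1/18662400 t=4:+1/39813120 t=5:−1/435456000 t=6:+1/41803776000 = -11/1393459200
3j²(6 8 8; 0 0 0) = Δ·Π!·Σ² = 600/96577  (sign -1)
sum: t=0:+1/597196800 t=1:−1/130636800 t=2:+1/185794560 t=3:−1/1567641600 t=4:+1/125411328000 = -11/8957952000
3j²(6 8 8; 2 -4 2) = Δ·Π!·Σ² = 308/96577  (sign -1)
combine: 4πI² = 3757·600/96577·308/96577 = 184800/2482597
take √, sign +1: I = 0.07696494

0.076965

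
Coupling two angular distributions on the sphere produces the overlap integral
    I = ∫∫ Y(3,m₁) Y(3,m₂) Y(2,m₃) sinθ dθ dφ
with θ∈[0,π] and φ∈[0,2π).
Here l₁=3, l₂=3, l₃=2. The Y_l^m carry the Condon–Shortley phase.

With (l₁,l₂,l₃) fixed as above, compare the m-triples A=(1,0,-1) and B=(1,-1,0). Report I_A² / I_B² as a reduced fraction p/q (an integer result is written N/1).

Shared (l₁,l₂,l₃)=(3,3,2): N and (l;000)² cancel in I_A²/I_B².
A: Δ = 4!·2!·2!/9! = 1/3780; Racah Σ t=1..2: t=1:−1/12 t=2:+1/8 = 1/24; ⇒ 3j(3 3 2; 1 0 -1)² = 1/210, sgn -1
B: Δ = 4!·2!·2!/9! = 1/3780; Racah Σ t=0..2: t=0:+1/96 t=1:−1/6 t=2:+1/16 = -3/32; ⇒ 3j(3 3 2; 1 -1 0)² = 3/140, sgn -1
I_A²/I_B² = (1/210)/(3/140) = 2/9

2/9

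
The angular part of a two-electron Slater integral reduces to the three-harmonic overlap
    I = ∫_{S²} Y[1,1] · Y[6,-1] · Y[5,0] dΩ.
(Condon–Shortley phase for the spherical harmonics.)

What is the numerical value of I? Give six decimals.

Checks pass: Σm=0; 12 even; l₃=5∈[5,7].
(2·1+1)(2·6+1)(2·5+1) = 429
Δ: 2! 0! 10! / 13! → 1/858
sum: t=1:−1/14400 = -1/14400
3j²(1 6 5; 0 0 0) = Δ·Π!·Σ² = 6/143  (sign +1)
sum: t=0:+1/28800 = 1/28800
3j²(1 6 5; 1 -1 0) = Δ·Π!·Σ² = 7/286  (sign -1)
combine: 4πI² = 429·6/143·7/286 = 63/143
take √, sign -1: I = -0.18723944

-0.187239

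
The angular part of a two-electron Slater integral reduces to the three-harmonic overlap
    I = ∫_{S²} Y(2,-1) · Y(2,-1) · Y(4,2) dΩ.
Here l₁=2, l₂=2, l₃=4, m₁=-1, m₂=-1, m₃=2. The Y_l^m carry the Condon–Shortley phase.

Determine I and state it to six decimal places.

0.254875

m-sum 0 ✓  L=8 even ✓  0≤4≤4 ✓
Π(2lᵢ+1) = 5×5×9 = 225
triangle coeff Δ(2,2,4) = 1/630
Σ_t [0,0]: t=0:+1/16 = 1/16
(3j)²=2/35 [(2 2 4; 0 0 0)], sign=+1
Σ_t [0,0]: t=0:+1/36 = 1/36
(3j)²=4/63 [(2 2 4; -1 -1 2)], sign=+1
⇒ 4πI² = 40/49
I = (+1)√(40/49/(4π)) = 0.25487487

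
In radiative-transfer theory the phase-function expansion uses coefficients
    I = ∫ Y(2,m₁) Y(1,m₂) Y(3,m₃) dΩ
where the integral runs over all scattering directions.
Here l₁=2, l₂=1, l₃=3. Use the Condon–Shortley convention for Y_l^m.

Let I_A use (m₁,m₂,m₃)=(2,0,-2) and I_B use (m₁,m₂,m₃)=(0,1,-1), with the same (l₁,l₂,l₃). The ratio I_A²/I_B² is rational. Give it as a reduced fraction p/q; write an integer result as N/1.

5/6

Shared (l₁,l₂,l₃)=(2,1,3): N and (l;000)² cancel in I_A²/I_B².
A: Δ = 0!·4!·2!/7! = 1/105; Racah Σ t=0..0: t=0:+1/24 = 1/24; ⇒ 3j(2 1 3; 2 0 -2)² = 1/21, sgn -1
B: Δ = 0!·4!·2!/7! = 1/105; Racah Σ t=0..0: t=0:+1/8 = 1/8; ⇒ 3j(2 1 3; 0 1 -1)² = 2/35, sgn +1
I_A²/I_B² = (1/21)/(2/35) = 5/6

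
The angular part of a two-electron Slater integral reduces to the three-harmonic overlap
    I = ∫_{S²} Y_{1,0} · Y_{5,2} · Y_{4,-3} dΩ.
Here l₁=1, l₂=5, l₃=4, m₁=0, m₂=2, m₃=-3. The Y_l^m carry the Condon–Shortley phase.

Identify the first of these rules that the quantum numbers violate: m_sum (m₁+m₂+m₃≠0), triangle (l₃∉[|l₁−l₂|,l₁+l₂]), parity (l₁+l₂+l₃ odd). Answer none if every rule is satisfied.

m₁+m₂+m₃ = 0 + 2 − 3 = -1  ✗
triangle: |1−5|=4 ≤ l₃=4 ≤ 1+5=6
parity: l₁+l₂+l₃ = 10 is even

m_sum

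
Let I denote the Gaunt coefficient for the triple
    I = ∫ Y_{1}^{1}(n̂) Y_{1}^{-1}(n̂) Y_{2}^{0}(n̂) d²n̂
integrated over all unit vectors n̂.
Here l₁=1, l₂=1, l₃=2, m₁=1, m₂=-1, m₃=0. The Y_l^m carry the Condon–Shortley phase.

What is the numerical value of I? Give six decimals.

0.126157

Rules hold: Σm=0, L=4 even, 0≤2≤2.
N = 3·3·5 = 45
Δ = 0!·2!·2!/5! = 1/30
Racah Σ t=0..0: t=0:+1/1 = 1/1
⇒ 3j(1 1 2; 0 0 0)² = 2/15, sgn +1
Racah Σ t=0..0: t=0:+1/4 = 1/4
⇒ 3j(1 1 2; 1 -1 0)² = 1/30, sgn +1
4πI² = N·(3j₀)²·(3jₘ)² = 1/5
I = +1·√(0.2/4π) = 0.12615663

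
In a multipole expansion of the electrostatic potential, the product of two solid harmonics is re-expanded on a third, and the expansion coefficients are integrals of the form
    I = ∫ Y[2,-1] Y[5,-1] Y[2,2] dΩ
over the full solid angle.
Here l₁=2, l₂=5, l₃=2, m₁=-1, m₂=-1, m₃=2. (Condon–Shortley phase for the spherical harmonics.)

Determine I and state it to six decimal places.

0.000000

triangle: need 3≤l₃≤7, have 2; I=0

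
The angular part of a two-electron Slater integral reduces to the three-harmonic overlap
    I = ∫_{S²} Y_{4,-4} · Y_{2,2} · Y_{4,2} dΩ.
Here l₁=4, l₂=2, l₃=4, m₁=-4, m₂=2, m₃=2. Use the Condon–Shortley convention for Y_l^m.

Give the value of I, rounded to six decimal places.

Rules hold: Σm=0, L=10 even, 2≤4≤6.
N = 9·5·9 = 405
Δ = 2!·6!·2!/11! = 1/13860
Racah Σ t=0..2: t=0:+1/192 t=1:−1/36 t=2:+1/192 = -5/288
⇒ 3j(4 2 4; 0 0 0)² = 20/693, sgn -1
Racah Σ t=2..2: t=2:+1/2880 = 1/2880
⇒ 3j(4 2 4; -4 2 2)² = 2/165, sgn +1
4πI² = N·(3j₀)²·(3jₘ)² = 120/847
I = -1·√(0.141677/4π) = -0.10618031

-0.106180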